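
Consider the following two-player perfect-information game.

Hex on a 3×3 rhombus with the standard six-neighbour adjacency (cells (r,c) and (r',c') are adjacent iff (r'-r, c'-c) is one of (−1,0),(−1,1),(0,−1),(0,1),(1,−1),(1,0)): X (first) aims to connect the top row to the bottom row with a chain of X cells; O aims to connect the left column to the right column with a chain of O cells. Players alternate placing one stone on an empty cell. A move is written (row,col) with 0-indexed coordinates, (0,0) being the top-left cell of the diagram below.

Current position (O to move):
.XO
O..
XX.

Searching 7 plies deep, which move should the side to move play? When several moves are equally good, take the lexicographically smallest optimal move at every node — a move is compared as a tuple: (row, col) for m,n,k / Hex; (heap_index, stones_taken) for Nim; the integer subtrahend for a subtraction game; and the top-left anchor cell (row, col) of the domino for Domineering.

[.XO/O../XX.] O move#1: (0,0):-1/OXO/O../XX., (1,1):+1/.XO/OO./XX.*, (1,2):-1/.XO/O.O/XX., (2,2):-1/.XO/O../XXO
[.XO/OO./XX.] end (terminal -1, X#2); searched .XO/O../XX. to 7

O's best at [.XO/O../XX.]: (1,1)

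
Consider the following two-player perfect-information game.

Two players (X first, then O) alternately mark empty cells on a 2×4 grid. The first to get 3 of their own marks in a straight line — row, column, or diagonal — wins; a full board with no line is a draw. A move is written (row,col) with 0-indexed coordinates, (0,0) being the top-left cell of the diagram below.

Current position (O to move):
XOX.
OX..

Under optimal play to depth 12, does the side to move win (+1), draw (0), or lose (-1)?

value(XOX./OX.., O) = 0

p1 O@[XOX./OX..]: (0,3)[XOXO/OX..]+0* (1,2)[XOX./OXO.]+0 (1,3)[XOX./OX.O]+0
p2 X@[XOXO/OX..]: (1,2)[XOXO/OXX.]+0* (1,3)[XOXO/OX.X]+0
p3 O@[XOXO/OXX.]: (1,3)[XOXO/OXXO]+0*
p4 X@[XOXO/OXXO] terminal +0; root [XOX./OX..] d12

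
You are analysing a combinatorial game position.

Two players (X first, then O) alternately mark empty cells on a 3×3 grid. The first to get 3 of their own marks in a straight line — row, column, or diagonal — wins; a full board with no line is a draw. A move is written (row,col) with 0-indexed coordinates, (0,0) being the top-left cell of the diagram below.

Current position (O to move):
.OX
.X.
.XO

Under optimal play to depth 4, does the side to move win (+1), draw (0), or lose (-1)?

value(.OX/.X./.XO, O) = 0

p1 O@[.OX/.X./.XO]: (0,0)[OOX/.X./.XO]-1 (1,0)[.OX/OX./.XO]-1 (1,2)[.OX/.XO/.XO]-1 (2,0)[.OX/.X./OXO]+0*
p2 X@[.OX/.X./OXO]: (0,0)[XOX/.X./OXO]+0* (1,0)[.OX/XX./OXO]+0 (1,2)[.OX/.XX/OXO]+0
p3 O@[XOX/.X./OXO]: (1,0)[XOX/OX./OXO]+0* (1,2)[XOX/.XO/OXO]+0
p4 X@[XOX/OX./OXO]: (1,2)[XOX/OXX/OXO]+0*
p5 O@[XOX/OXX/OXO] terminal +0; root [.OX/.X./.XO] d4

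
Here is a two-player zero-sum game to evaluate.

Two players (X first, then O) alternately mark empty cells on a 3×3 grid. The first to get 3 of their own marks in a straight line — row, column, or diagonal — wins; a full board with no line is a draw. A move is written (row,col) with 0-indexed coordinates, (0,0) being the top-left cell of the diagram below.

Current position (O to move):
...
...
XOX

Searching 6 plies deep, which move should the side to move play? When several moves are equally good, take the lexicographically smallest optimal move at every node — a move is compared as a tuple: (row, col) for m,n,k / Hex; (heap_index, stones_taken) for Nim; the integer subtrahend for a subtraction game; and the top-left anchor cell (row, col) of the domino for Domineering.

O's best at [.../.../XOX]: (1,1)

ply 1, O at .../.../XOX | (0,0)=-1→O../.../XOX; (0,1)=-1→.O./.../XOX; (0,2)=-1→..O/.../XOX; (1,0)=-1→.../O../XOX; (1,1)=+0→.../.O./XOX*; (1,2)=-1→.../..O/XOX
ply 2, X at .../.O./XOX | (0,0)=-1→X../.O./XOX; (0,1)=+0→.X./.O./XOX*; (0,2)=-1→..X/.O./XOX; (1,0)=-1→.../XO./XOX; (1,2)=-1→.../.OX/XOX
ply 3, O at .X./.O./XOX | (0,0)=+0→OX./.O./XOX*; (0,2)=+0→.XO/.O./XOX; (1,0)=+0→.X./OO./XOX; (1,2)=+0→.X./.OO/XOX
ply 4, X at OX./.O./XOX | (0,2)=+0→OXX/.O./XOX*; (1,0)=+0→OX./XO./XOX; (1,2)=+0→OX./.OX/XOX
ply 5, O at OXX/.O./XOX | (1,0)=-1→OXX/OO./XOX; (1,2)=+0→OXX/.OO/XOX*
ply 6, X at OXX/.OO/XOX | (1,0)=+0→OXX/XOO/XOX*
ply 7: OXX/XOO/XOX is terminal +0 (O); from .../.../XOX depth 6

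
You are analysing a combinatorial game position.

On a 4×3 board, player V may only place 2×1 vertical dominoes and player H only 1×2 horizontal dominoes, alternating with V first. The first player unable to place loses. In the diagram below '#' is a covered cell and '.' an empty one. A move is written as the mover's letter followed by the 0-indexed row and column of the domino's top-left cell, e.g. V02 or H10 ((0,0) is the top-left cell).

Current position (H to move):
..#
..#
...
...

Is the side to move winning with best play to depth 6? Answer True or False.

H winning at [..#/..#/.../...]: False

[..#/..#/.../...] H move#1: H00:-1/###/..#/.../...*, H10:-1/..#/###/.../..., H20:-1/..#/..#/##./..., H21:-1/..#/..#/.##/..., H30:-1/..#/..#/.../##., H31:-1/..#/..#/.../.##
[###/..#/.../...] V move#2: V10:-1/###/#.#/#../..., V11:+1/###/.##/.#./...*, V20:-1/###/..#/#../#.., V21:+1/###/..#/.#./.#., V22:-1/###/..#/..#/..#
[###/.##/.#./...] H move#3: H30:-1/###/.##/.#./##.*, H31:-1/###/.##/.#./.##
[###/.##/.#./##.] V move#4: V10:+1/###/###/##./##.*, V22:+1/###/.##/.##/###
[###/###/##./##.] end (terminal -1, H#5); searched ..#/..#/.../... to 6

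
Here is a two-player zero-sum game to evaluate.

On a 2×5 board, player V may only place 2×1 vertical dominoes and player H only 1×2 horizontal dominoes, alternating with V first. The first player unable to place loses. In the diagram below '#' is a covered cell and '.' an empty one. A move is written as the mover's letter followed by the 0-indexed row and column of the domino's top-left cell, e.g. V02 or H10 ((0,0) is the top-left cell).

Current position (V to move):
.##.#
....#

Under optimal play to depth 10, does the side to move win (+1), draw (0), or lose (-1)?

[.##.#/....#] V move#1: V00:-1/###.#/#...#*, V03:-1/.####/...##
[###.#/#...#] H move#2: H11:-1/###.#/###.#, H12:+1/###.#/#.###*
[###.#/#.###] end (terminal -1, V#3); searched .##.#/....# to 10

value(.##.#/....#, V) = -1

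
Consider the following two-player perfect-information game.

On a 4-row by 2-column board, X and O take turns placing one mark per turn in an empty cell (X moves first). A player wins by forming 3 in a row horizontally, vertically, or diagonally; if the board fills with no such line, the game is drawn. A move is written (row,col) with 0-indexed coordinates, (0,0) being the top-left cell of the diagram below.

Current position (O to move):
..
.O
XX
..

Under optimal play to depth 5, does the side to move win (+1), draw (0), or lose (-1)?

value(../.O/XX/.., O) = 0

ply 1, O at ../.O/XX/.. | (0,0)=+0→O./.O/XX/..*; (0,1)=-1→.O/.O/XX/..; (1,0)=+0→../OO/XX/..; (3,0)=+0→../.O/XX/O.; (3,1)=-1→../.O/XX/.O
ply 2, X at O./.O/XX/.. | (0,1)=+0→OX/.O/XX/..*; (1,0)=+0→O./XO/XX/..; (3,0)=+0→O./.O/XX/X.; (3,1)=+0→O./.O/XX/.X
ply 3, O at OX/.O/XX/.. | (1,0)=+0→OX/OO/XX/..*; (3,0)=+0→OX/.O/XX/O.; (3,1)=+0→OX/.O/XX/.O
ply 4, X at OX/OO/XX/.. | (3,0)=+0→OX/OO/XX/X.*; (3,1)=+0→OX/OO/XX/.X
ply 5, O at OX/OO/XX/X. | (3,1)=+0→OX/OO/XX/XO*
ply 6: OX/OO/XX/XO is terminal +0 (X); from ../.O/XX/.. depth 5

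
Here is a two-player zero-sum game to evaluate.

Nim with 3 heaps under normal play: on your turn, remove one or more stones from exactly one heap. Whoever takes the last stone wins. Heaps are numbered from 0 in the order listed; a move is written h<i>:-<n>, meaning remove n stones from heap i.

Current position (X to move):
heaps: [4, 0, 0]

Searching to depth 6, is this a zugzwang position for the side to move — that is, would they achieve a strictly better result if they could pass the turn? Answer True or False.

p1 X@[(4,0,0)]: h0:-1[(3,0,0)]-1 h0:-2[(2,0,0)]-1 h0:-3[(1,0,0)]-1 h0:-4[(0,0,0)]+1*
p2 O@[(0,0,0)] terminal -1; root [(4,0,0)] d6
suppose X passes — search the same position with O to move:
pass> p1 O@[(4,0,0)]: h0:-1[(3,0,0)]-1 h0:-2[(2,0,0)]-1 h0:-3[(1,0,0)]-1 h0:-4[(0,0,0)]+1*
pass> p2 X@[(0,0,0)] terminal -1; root [(4,0,0)] d6
for X: play +1, pass -1

zugzwang((4,0,0), X) = False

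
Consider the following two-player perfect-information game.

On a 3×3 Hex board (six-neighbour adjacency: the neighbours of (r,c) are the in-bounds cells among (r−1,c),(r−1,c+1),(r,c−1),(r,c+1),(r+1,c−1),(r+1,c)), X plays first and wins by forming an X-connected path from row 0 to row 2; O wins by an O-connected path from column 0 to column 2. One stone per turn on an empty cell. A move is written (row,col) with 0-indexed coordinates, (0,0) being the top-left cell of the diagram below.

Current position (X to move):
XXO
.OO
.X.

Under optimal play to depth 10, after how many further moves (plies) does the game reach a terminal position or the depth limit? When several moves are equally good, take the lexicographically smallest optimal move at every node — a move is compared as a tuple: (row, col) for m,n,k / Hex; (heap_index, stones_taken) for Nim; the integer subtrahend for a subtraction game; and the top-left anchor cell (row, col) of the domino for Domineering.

PV length from [XXO/.OO/.X.]: 2 plies

[XXO/.OO/.X.] X move#1: (1,0):-1/XXO/XOO/.X.*, (2,0):-1/XXO/.OO/XX., (2,2):-1/XXO/.OO/.XX
[XXO/XOO/.X.] O move#2: (2,0):+1/XXO/XOO/OX.*, (2,2):-1/XXO/XOO/.XO
[XXO/XOO/OX.] end (terminal -1, X#3); searched XXO/.OO/.X. to 10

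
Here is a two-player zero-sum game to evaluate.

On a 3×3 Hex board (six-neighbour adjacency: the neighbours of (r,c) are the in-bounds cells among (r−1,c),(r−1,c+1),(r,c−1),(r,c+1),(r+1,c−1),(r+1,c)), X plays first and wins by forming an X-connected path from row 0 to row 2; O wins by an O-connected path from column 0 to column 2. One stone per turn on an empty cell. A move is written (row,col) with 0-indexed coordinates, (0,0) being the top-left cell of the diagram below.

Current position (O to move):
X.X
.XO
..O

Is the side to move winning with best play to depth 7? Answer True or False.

O winning at [X.X/.XO/..O]: False

ply 1, O at X.X/.XO/..O | (0,1)=-1→XOX/.XO/..O*; (1,0)=-1→X.X/OXO/..O; (2,0)=-1→X.X/.XO/O.O; (2,1)=-1→X.X/.XO/.OO
ply 2, X at XOX/.XO/..O | (1,0)=+1→XOX/XXO/..O*; (2,0)=+1→XOX/.XO/X.O; (2,1)=+1→XOX/.XO/.XO
ply 3, O at XOX/XXO/..O | (2,0)=-1→XOX/XXO/O.O*; (2,1)=-1→XOX/XXO/.OO
ply 4, X at XOX/XXO/O.O | (2,1)=+1→XOX/XXO/OXO*
ply 5: XOX/XXO/OXO is terminal -1 (O); from X.X/.XO/..O depth 7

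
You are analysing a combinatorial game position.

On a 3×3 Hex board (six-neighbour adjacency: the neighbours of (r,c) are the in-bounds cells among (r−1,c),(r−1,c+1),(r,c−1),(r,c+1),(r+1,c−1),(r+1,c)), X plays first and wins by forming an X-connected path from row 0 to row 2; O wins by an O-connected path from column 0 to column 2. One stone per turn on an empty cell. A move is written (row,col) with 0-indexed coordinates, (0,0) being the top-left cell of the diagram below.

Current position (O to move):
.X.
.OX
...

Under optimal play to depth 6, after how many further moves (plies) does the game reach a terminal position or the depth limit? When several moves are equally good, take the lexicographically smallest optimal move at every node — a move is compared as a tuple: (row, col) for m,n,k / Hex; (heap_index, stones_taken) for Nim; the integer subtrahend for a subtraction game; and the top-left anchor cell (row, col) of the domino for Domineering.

ply 1, O at .X./.OX/... | (0,0)=-1→OX./.OX/...; (0,2)=+1→.XO/.OX/...*; (1,0)=-1→.X./OOX/...; (2,0)=-1→.X./.OX/O..; (2,1)=+1→.X./.OX/.O.; (2,2)=+1→.X./.OX/..O
ply 2, X at .XO/.OX/... | (0,0)=-1→XXO/.OX/...*; (1,0)=-1→.XO/XOX/...; (2,0)=-1→.XO/.OX/X..; (2,1)=-1→.XO/.OX/.X.; (2,2)=-1→.XO/.OX/..X
ply 3, O at XXO/.OX/... | (1,0)=+1→XXO/OOX/...*; (2,0)=+1→XXO/.OX/O..; (2,1)=+1→XXO/.OX/.O.; (2,2)=+1→XXO/.OX/..O
ply 4: XXO/OOX/... is terminal -1 (X); from .X./.OX/... depth 6

PV length from [.X./.OX/...]: 3 plies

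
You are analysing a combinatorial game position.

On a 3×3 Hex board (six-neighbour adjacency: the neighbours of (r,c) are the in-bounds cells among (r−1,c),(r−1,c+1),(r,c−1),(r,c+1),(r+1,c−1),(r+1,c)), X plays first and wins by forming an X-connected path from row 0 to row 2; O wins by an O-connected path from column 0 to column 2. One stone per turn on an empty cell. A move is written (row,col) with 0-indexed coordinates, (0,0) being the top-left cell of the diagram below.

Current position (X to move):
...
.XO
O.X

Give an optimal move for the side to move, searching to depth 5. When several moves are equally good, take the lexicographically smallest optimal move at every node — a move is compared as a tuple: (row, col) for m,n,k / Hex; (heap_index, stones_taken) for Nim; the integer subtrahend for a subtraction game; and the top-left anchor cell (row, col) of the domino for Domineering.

X's best at [.../.XO/O.X]: (2,1)

p1 X@[.../.XO/O.X]: (0,0)[X../.XO/O.X]-1 (0,1)[.X./.XO/O.X]-1 (0,2)[..X/.XO/O.X]-1 (1,0)[.../XXO/O.X]-1 (2,1)[.../.XO/OXX]+1*
p2 O@[.../.XO/OXX]: (0,0)[O../.XO/OXX]-1* (0,1)[.O./.XO/OXX]-1 (0,2)[..O/.XO/OXX]-1 (1,0)[.../OXO/OXX]-1
p3 X@[O../.XO/OXX]: (0,1)[OX./.XO/OXX]+1* (0,2)[O.X/.XO/OXX]+1 (1,0)[O../XXO/OXX]+1
p4 O@[OX./.XO/OXX] terminal -1; root [.../.XO/O.X] d5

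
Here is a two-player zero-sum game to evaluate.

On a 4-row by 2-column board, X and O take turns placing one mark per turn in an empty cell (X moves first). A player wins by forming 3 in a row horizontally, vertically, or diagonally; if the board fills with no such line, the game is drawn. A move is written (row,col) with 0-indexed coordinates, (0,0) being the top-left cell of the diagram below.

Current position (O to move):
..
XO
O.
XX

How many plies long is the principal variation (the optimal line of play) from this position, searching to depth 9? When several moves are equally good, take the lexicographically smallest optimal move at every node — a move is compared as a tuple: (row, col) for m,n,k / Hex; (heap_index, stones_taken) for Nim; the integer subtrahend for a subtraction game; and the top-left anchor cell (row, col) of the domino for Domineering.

PV length from [../XO/O./XX]: 3 plies

p1 O@[../XO/O./XX]: (0,0)[O./XO/O./XX]+0* (0,1)[.O/XO/O./XX]+0 (2,1)[../XO/OO/XX]+0
p2 X@[O./XO/O./XX]: (0,1)[OX/XO/O./XX]+0* (2,1)[O./XO/OX/XX]+0
p3 O@[OX/XO/O./XX]: (2,1)[OX/XO/OO/XX]+0*
p4 X@[OX/XO/OO/XX] terminal +0; root [../XO/O./XX] d9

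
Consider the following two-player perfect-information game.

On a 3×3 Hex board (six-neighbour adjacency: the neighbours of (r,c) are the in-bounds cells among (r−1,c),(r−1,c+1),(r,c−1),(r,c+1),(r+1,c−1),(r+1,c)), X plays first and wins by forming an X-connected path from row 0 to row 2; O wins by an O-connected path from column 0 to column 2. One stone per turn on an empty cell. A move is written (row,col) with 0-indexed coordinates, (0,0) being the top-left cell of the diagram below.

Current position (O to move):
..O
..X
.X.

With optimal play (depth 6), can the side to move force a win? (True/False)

O winning at [..O/..X/.X.]: True

[..O/..X/.X.] O move#1: (0,0):+1/O.O/..X/.X.*, (0,1):+1/.OO/..X/.X., (1,0):+1/..O/O.X/.X., (1,1):+1/..O/.OX/.X., (2,0):+1/..O/..X/OX., (2,2):-1/..O/..X/.XO
[O.O/..X/.X.] X move#2: (0,1):-1/OXO/..X/.X.*, (1,0):-1/O.O/X.X/.X., (1,1):-1/O.O/.XX/.X., (2,0):-1/O.O/..X/XX., (2,2):-1/O.O/..X/.XX
[OXO/..X/.X.] O move#3: (1,0):-1/OXO/O.X/.X., (1,1):+1/OXO/.OX/.X.*, (2,0):-1/OXO/..X/OX., (2,2):-1/OXO/..X/.XO
[OXO/.OX/.X.] X move#4: (1,0):-1/OXO/XOX/.X.*, (2,0):-1/OXO/.OX/XX., (2,2):-1/OXO/.OX/.XX
[OXO/XOX/.X.] O move#5: (2,0):+1/OXO/XOX/OX.*, (2,2):-1/OXO/XOX/.XO
[OXO/XOX/OX.] end (terminal -1, X#6); searched ..O/..X/.X. to 6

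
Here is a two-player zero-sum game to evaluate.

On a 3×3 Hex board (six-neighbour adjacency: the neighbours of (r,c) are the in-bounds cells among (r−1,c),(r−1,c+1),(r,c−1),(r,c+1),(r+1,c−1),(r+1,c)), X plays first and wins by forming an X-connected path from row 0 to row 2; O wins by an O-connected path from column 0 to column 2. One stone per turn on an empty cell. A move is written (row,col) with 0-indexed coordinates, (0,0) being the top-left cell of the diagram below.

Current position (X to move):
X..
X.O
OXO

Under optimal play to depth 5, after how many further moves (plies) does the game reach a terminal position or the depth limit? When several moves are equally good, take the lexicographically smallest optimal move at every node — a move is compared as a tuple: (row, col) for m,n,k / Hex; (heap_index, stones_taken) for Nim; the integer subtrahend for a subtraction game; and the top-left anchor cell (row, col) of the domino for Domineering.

PV length from [X../X.O/OXO]: 1 ply

[X../X.O/OXO] X move#1: (0,1):-1/XX./X.O/OXO, (0,2):-1/X.X/X.O/OXO, (1,1):+1/X../XXO/OXO*
[X../XXO/OXO] end (terminal -1, O#2); searched X../X.O/OXO to 5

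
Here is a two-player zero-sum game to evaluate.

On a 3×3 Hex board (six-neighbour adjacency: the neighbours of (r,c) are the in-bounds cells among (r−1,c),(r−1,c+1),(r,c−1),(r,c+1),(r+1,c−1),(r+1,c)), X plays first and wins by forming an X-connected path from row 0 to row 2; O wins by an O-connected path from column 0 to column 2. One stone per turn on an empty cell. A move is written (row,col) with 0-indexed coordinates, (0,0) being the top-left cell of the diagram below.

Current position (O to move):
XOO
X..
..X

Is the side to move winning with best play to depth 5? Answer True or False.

[XOO/X../..X] O move#1: (1,1):-1/XOO/XO./..X*, (1,2):-1/XOO/X.O/..X, (2,0):-1/XOO/X../O.X, (2,1):-1/XOO/X../.OX
[XOO/XO./..X] X move#2: (1,2):-1/XOO/XOX/..X, (2,0):+1/XOO/XO./X.X*, (2,1):-1/XOO/XO./.XX
[XOO/XO./X.X] end (terminal -1, O#3); searched XOO/X../..X to 5

O winning at [XOO/X../..X]: False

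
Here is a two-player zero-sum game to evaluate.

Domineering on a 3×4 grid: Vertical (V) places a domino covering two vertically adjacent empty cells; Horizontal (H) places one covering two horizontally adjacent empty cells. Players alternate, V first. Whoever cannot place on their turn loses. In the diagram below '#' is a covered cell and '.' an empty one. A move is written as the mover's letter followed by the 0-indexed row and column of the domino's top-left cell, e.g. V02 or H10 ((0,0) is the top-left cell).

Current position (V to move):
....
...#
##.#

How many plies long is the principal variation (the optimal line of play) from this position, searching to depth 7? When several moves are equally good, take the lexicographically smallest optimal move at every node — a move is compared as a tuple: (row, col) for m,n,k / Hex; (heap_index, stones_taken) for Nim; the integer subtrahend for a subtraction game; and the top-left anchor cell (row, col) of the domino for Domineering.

PV length from [..../...#/##.#]: 3 plies

p1 V@[..../...#/##.#]: V00[#.../#..#/##.#]-1 V01[.#../.#.#/##.#]+1* V02[..#./..##/##.#]-1 V12[..../..##/####]-1
p2 H@[.#../.#.#/##.#]: H02[.###/.#.#/##.#]-1*
p3 V@[.###/.#.#/##.#]: V00[####/##.#/##.#]+1* V12[.###/.###/####]+1
p4 H@[####/##.#/##.#] terminal -1; root [..../...#/##.#] d7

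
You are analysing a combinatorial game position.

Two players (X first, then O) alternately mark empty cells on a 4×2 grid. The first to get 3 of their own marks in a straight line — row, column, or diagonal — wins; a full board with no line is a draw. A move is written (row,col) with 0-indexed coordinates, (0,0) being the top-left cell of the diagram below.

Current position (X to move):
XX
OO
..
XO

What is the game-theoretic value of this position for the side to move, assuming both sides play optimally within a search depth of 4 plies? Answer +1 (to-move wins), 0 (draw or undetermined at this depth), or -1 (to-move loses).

value(XX/OO/../XO, X) = 0

p1 X@[XX/OO/../XO]: (2,0)[XX/OO/X./XO]-1 (2,1)[XX/OO/.X/XO]+0*
p2 O@[XX/OO/.X/XO]: (2,0)[XX/OO/OX/XO]+0*
p3 X@[XX/OO/OX/XO] terminal +0; root [XX/OO/../XO] d4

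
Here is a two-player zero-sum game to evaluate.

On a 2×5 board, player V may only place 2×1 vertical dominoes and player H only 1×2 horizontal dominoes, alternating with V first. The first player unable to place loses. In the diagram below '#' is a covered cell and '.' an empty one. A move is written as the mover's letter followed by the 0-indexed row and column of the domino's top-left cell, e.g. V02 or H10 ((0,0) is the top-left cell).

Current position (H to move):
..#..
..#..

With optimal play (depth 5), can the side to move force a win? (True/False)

ply 1, H at ..#../..#.. | H00=-1→###../..#..*; H03=-1→..###/..#..; H10=-1→..#../###..; H13=-1→..#../..###
ply 2, V at ###../..#.. | V03=+1→####./..##.*; V04=+1→###.#/..#.#
ply 3, H at ####./..##. | H10=-1→####./####.*
ply 4, V at ####./####. | V04=+1→#####/#####*
ply 5: #####/##### is terminal -1 (H); from ..#../..#.. depth 5

H winning at [..#../..#..]: False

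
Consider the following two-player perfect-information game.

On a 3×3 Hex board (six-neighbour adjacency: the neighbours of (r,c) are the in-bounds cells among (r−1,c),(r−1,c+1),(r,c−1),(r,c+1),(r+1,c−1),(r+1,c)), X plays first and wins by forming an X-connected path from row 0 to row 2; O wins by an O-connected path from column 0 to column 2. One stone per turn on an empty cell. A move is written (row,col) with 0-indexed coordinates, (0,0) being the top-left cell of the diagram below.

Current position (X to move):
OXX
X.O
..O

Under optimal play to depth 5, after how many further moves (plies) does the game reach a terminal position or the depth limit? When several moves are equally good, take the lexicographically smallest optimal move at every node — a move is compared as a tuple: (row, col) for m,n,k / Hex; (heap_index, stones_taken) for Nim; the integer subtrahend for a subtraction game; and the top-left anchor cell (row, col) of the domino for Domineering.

PV length from [OXX/X.O/..O]: 3 plies

[OXX/X.O/..O] X move#1: (1,1):+1/OXX/XXO/..O*, (2,0):+1/OXX/X.O/X.O, (2,1):+1/OXX/X.O/.XO
[OXX/XXO/..O] O move#2: (2,0):-1/OXX/XXO/O.O*, (2,1):-1/OXX/XXO/.OO
[OXX/XXO/O.O] X move#3: (2,1):+1/OXX/XXO/OXO*
[OXX/XXO/OXO] end (terminal -1, O#4); searched OXX/X.O/..O to 5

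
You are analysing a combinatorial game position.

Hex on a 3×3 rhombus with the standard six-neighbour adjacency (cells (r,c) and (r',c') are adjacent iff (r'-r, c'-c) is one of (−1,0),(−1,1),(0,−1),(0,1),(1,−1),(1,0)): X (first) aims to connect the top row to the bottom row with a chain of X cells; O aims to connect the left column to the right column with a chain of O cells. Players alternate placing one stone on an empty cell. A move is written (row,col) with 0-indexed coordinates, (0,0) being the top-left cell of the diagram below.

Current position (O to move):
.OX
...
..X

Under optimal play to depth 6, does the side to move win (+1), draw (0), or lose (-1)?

p1 O@[.OX/.../..X]: (0,0)[OOX/.../..X]-1* (1,0)[.OX/O../..X]-1 (1,1)[.OX/.O./..X]-1 (1,2)[.OX/..O/..X]-1 (2,0)[.OX/.../O.X]-1 (2,1)[.OX/.../.OX]-1
p2 X@[OOX/.../..X]: (1,0)[OOX/X../..X]+1* (1,1)[OOX/.X./..X]+1 (1,2)[OOX/..X/..X]+1 (2,0)[OOX/.../X.X]+1 (2,1)[OOX/.../.XX]+1
p3 O@[OOX/X../..X]: (1,1)[OOX/XO./..X]-1* (1,2)[OOX/X.O/..X]-1 (2,0)[OOX/X../O.X]-1 (2,1)[OOX/X../.OX]-1
p4 X@[OOX/XO./..X]: (1,2)[OOX/XOX/..X]+1* (2,0)[OOX/XO./X.X]-1 (2,1)[OOX/XO./.XX]-1
p5 O@[OOX/XOX/..X] terminal -1; root [.OX/.../..X] d6

value(.OX/.../..X, O) = -1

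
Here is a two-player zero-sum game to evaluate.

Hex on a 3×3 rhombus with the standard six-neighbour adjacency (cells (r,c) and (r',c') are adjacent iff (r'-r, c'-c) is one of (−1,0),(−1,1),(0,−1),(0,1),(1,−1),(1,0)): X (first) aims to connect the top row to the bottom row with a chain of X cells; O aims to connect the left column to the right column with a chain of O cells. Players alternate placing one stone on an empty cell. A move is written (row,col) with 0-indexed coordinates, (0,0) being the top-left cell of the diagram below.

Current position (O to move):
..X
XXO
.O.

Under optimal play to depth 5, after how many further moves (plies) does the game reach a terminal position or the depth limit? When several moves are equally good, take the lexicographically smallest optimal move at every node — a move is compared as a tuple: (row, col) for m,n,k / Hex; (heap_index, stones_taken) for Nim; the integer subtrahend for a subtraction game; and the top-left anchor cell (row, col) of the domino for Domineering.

ply 1, O at ..X/XXO/.O. | (0,0)=-1→O.X/XXO/.O.; (0,1)=-1→.OX/XXO/.O.; (2,0)=+1→..X/XXO/OO.*; (2,2)=-1→..X/XXO/.OO
ply 2: ..X/XXO/OO. is terminal -1 (X); from ..X/XXO/.O. depth 5

PV length from [..X/XXO/.O.]: 1 ply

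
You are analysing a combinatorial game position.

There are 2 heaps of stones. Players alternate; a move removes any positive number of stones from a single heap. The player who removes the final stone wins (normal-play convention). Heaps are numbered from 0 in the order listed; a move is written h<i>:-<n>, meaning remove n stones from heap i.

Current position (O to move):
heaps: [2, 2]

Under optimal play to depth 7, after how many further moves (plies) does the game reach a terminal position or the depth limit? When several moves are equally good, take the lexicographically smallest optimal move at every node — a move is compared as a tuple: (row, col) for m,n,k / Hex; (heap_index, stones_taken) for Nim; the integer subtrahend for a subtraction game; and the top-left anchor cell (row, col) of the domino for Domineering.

PV length from [(2,2)]: 4 plies

ply 1, O at (2,2) | h0:-1=-1→(1,2)*; h0:-2=-1→(0,2); h1:-1=-1→(2,1); h1:-2=-1→(2,0)
ply 2, X at (1,2) | h0:-1=-1→(0,2); h1:-1=+1→(1,1)*; h1:-2=-1→(1,0)
ply 3, O at (1,1) | h0:-1=-1→(0,1)*; h1:-1=-1→(1,0)
ply 4, X at (0,1) | h1:-1=+1→(0,0)*
ply 5: (0,0) is terminal -1 (O); from (2,2) depth 7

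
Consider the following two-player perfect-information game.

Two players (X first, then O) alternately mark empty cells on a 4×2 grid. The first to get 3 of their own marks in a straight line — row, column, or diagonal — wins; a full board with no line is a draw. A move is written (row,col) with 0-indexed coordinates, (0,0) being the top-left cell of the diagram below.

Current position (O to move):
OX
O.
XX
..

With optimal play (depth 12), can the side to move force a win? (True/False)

p1 O@[OX/O./XX/..]: (1,1)[OX/OO/XX/..]+0* (3,0)[OX/O./XX/O.]-1 (3,1)[OX/O./XX/.O]-1
p2 X@[OX/OO/XX/..]: (3,0)[OX/OO/XX/X.]+0* (3,1)[OX/OO/XX/.X]+0
p3 O@[OX/OO/XX/X.]: (3,1)[OX/OO/XX/XO]+0*
p4 X@[OX/OO/XX/XO] terminal +0; root [OX/O./XX/..] d12

O winning at [OX/O./XX/..]: False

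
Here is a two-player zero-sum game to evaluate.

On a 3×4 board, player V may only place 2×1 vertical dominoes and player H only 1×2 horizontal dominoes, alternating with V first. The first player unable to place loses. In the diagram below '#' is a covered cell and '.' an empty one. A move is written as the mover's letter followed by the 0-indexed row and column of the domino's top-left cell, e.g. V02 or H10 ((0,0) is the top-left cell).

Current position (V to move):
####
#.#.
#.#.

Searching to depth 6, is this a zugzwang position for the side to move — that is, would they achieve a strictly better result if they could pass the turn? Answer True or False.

[####/#.#./#.#.] V move#1: V11:+1/####/###./###.*, V13:+1/####/#.##/#.##
[####/###./###.] end (terminal -1, H#2); searched ####/#.#./#.#. to 6
pass branch (H moves first from the same position):
  | [####/#.#./#.#.] end (terminal -1, H#1); searched ####/#.#./#.#. to 6
V moving scores +1; V passing scores +1

zugzwang(####/#.#./#.#., V) = False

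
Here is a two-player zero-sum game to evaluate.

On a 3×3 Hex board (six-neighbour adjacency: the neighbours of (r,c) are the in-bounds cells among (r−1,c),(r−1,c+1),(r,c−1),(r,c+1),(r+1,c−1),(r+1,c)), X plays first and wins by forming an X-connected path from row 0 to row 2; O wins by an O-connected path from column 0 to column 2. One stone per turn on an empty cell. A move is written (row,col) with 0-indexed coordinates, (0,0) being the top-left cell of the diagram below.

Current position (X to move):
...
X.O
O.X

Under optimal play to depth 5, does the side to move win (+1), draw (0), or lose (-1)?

value(.../X.O/O.X, X) = -1

ply 1, X at .../X.O/O.X | (0,0)=-1→X../X.O/O.X*; (0,1)=-1→.X./X.O/O.X; (0,2)=-1→..X/X.O/O.X; (1,1)=-1→.../XXO/O.X; (2,1)=-1→.../X.O/OXX
ply 2, O at X../X.O/O.X | (0,1)=+1→XO./X.O/O.X*; (0,2)=+1→X.O/X.O/O.X; (1,1)=+1→X../XOO/O.X; (2,1)=+1→X../X.O/OOX
ply 3, X at XO./X.O/O.X | (0,2)=-1→XOX/X.O/O.X*; (1,1)=-1→XO./XXO/O.X; (2,1)=-1→XO./X.O/OXX
ply 4, O at XOX/X.O/O.X | (1,1)=+1→XOX/XOO/O.X*; (2,1)=+1→XOX/X.O/OOX
ply 5: XOX/XOO/O.X is terminal -1 (X); from .../X.O/O.X depth 5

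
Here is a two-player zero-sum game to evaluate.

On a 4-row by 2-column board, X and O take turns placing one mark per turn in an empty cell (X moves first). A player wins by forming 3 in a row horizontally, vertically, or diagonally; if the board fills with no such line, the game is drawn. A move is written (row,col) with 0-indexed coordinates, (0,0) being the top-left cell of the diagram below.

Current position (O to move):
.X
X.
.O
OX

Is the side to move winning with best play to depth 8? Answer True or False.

O winning at [.X/X./.O/OX]: False

p1 O@[.X/X./.O/OX]: (0,0)[OX/X./.O/OX]+0* (1,1)[.X/XO/.O/OX]+0 (2,0)[.X/X./OO/OX]+0
p2 X@[OX/X./.O/OX]: (1,1)[OX/XX/.O/OX]+0* (2,0)[OX/X./XO/OX]+0
p3 O@[OX/XX/.O/OX]: (2,0)[OX/XX/OO/OX]+0*
p4 X@[OX/XX/OO/OX] terminal +0; root [.X/X./.O/OX] d8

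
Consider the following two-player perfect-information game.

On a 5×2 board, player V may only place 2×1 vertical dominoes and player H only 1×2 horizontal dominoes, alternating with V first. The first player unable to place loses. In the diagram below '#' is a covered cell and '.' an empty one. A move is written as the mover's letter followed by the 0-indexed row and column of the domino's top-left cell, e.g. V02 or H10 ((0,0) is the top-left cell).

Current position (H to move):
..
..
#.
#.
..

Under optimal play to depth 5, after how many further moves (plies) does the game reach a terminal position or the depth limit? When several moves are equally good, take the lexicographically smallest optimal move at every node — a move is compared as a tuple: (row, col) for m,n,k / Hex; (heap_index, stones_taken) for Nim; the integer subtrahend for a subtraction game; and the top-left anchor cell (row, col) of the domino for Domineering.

[../../#./#./..] H move#1: H00:+1/##/../#./#./..*, H10:+1/../##/#./#./.., H40:-1/../../#./#./##
[##/../#./#./..] V move#2: V11:-1/##/.#/##/#./..*, V21:-1/##/../##/##/.., V31:-1/##/../#./##/.#
[##/.#/##/#./..] H move#3: H40:+1/##/.#/##/#./##*
[##/.#/##/#./##] end (terminal -1, V#4); searched ../../#./#./.. to 5

PV length from [../../#./#./..]: 3 plies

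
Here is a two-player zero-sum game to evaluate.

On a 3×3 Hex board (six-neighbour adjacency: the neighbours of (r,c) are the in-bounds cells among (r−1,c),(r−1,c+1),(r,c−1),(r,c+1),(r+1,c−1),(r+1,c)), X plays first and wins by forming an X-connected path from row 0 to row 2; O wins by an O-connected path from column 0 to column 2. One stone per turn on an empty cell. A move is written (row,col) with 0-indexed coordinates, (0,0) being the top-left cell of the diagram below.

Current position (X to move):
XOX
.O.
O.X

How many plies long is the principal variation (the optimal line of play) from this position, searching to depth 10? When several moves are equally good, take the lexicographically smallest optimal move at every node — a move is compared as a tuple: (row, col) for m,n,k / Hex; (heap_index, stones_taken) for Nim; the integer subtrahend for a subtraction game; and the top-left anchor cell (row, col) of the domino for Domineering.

PV length from [XOX/.O./O.X]: 1 ply

ply 1, X at XOX/.O./O.X | (1,0)=-1→XOX/XO./O.X; (1,2)=+1→XOX/.OX/O.X*; (2,1)=-1→XOX/.O./OXX
ply 2: XOX/.OX/O.X is terminal -1 (O); from XOX/.O./O.X depth 10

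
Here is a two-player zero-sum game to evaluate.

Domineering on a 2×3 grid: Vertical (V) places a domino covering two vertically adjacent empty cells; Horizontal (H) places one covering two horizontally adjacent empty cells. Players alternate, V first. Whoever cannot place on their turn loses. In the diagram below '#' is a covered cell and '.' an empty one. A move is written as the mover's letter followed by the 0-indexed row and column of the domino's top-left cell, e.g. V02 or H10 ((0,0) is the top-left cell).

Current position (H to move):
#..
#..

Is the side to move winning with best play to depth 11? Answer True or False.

H winning at [#../#..]: True

p1 H@[#../#..]: H01[###/#..]+1* H11[#../###]+1
p2 V@[###/#..] terminal -1; root [#../#..] d11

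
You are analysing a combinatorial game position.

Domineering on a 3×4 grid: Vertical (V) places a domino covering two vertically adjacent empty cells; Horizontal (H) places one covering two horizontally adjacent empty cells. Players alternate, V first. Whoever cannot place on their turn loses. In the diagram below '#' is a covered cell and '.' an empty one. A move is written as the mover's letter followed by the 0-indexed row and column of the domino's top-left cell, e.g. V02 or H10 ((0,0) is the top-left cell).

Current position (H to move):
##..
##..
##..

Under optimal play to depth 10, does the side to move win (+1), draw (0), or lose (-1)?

p1 H@[##../##../##..]: H02[####/##../##..]-1 H12[##../####/##..]+1* H22[##../##../####]-1
p2 V@[##../####/##..] terminal -1; root [##../##../##..] d10

value(##../##../##.., H) = +1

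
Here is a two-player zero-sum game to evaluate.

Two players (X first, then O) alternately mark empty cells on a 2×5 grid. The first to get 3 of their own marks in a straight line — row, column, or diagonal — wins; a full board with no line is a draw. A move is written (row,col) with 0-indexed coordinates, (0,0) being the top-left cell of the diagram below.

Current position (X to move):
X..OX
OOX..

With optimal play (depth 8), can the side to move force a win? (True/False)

X winning at [X..OX/OOX..]: False

ply 1, X at X..OX/OOX.. | (0,1)=+0→XX.OX/OOX..*; (0,2)=+0→X.XOX/OOX..; (1,3)=+0→X..OX/OOXX.; (1,4)=+0→X..OX/OOX.X
ply 2, O at XX.OX/OOX.. | (0,2)=+0→XXOOX/OOX..*; (1,3)=-1→XX.OX/OOXO.; (1,4)=-1→XX.OX/OOX.O
ply 3, X at XXOOX/OOX.. | (1,3)=+0→XXOOX/OOXX.*; (1,4)=+0→XXOOX/OOX.X
ply 4, O at XXOOX/OOXX. | (1,4)=+0→XXOOX/OOXXO*
ply 5: XXOOX/OOXXO is terminal +0 (X); from X..OX/OOX.. depth 8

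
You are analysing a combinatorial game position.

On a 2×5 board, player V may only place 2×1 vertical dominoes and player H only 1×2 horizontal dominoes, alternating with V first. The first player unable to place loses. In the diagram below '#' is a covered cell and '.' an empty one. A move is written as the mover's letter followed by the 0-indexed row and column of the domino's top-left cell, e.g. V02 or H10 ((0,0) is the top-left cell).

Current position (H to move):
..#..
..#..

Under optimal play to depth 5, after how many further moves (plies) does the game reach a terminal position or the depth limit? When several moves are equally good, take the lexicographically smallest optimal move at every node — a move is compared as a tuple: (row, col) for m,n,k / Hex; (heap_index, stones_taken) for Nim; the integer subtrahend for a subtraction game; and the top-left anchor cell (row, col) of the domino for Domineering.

[..#../..#..] H move#1: H00:-1/###../..#..*, H03:-1/..###/..#.., H10:-1/..#../###.., H13:-1/..#../..###
[###../..#..] V move#2: V03:+1/####./..##.*, V04:+1/###.#/..#.#
[####./..##.] H move#3: H10:-1/####./####.*
[####./####.] V move#4: V04:+1/#####/#####*
[#####/#####] end (terminal -1, H#5); searched ..#../..#.. to 5

PV length from [..#../..#..]: 4 plies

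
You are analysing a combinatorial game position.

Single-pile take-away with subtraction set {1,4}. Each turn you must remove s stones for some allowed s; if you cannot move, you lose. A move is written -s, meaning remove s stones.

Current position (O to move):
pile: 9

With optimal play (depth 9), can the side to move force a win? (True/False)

O winning at [9]: True

ply 1, O at 9 | -1=-1→8; -4=+1→5*
ply 2, X at 5 | -1=-1→4*; -4=-1→1
ply 3, O at 4 | -1=-1→3; -4=+1→0*
ply 4: 0 is terminal -1 (X); from 9 depth 9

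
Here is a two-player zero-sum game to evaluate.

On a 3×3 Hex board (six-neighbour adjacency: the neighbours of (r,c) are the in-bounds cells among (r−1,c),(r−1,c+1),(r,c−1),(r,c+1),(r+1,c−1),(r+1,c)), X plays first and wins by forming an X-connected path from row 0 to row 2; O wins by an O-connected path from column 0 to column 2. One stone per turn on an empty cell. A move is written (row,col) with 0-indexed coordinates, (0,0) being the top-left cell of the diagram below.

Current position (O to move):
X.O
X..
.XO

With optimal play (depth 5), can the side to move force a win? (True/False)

p1 O@[X.O/X../.XO]: (0,1)[XOO/X../.XO]-1* (1,1)[X.O/XO./.XO]-1 (1,2)[X.O/X.O/.XO]-1 (2,0)[X.O/X../OXO]-1
p2 X@[XOO/X../.XO]: (1,1)[XOO/XX./.XO]+1* (1,2)[XOO/X.X/.XO]+1 (2,0)[XOO/X../XXO]+1
p3 O@[XOO/XX./.XO] terminal -1; root [X.O/X../.XO] d5

O winning at [X.O/X../.XO]: False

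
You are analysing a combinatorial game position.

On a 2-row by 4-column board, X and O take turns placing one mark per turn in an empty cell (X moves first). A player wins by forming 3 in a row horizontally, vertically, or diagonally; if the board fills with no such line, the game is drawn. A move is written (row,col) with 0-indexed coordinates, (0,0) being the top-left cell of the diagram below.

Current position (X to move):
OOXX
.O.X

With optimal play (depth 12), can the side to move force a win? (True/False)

p1 X@[OOXX/.O.X]: (1,0)[OOXX/XO.X]+0* (1,2)[OOXX/.OXX]+0
p2 O@[OOXX/XO.X]: (1,2)[OOXX/XOOX]+0*
p3 X@[OOXX/XOOX] terminal +0; root [OOXX/.O.X] d12

X winning at [OOXX/.O.X]: False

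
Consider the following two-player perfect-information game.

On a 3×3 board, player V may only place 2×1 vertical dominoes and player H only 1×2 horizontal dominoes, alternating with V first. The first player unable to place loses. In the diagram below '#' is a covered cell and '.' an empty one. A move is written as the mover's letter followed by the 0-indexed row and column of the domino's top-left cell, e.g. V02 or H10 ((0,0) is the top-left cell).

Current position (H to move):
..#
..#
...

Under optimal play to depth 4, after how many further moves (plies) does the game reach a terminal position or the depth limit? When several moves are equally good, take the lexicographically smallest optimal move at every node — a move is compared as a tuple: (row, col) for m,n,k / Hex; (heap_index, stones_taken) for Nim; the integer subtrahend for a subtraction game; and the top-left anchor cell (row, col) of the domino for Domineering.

p1 H@[..#/..#/...]: H00[###/..#/...]-1 H10[..#/###/...]+1* H20[..#/..#/##.]-1 H21[..#/..#/.##]-1
p2 V@[..#/###/...] terminal -1; root [..#/..#/...] d4

PV length from [..#/..#/...]: 1 ply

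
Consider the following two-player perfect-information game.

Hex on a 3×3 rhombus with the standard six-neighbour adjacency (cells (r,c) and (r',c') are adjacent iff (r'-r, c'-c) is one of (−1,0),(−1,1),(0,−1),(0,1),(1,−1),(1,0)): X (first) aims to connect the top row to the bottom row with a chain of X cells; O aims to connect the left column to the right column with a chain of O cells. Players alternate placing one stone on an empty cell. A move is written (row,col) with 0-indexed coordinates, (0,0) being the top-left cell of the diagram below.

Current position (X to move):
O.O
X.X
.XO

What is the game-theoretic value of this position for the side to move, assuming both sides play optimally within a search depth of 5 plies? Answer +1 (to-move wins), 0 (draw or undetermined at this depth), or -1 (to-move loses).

value(O.O/X.X/.XO, X) = +1

p1 X@[O.O/X.X/.XO]: (0,1)[OXO/X.X/.XO]+1* (1,1)[O.O/XXX/.XO]-1 (2,0)[O.O/X.X/XXO]-1
p2 O@[OXO/X.X/.XO]: (1,1)[OXO/XOX/.XO]-1* (2,0)[OXO/X.X/OXO]-1
p3 X@[OXO/XOX/.XO]: (2,0)[OXO/XOX/XXO]+1*
p4 O@[OXO/XOX/XXO] terminal -1; root [O.O/X.X/.XO] d5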